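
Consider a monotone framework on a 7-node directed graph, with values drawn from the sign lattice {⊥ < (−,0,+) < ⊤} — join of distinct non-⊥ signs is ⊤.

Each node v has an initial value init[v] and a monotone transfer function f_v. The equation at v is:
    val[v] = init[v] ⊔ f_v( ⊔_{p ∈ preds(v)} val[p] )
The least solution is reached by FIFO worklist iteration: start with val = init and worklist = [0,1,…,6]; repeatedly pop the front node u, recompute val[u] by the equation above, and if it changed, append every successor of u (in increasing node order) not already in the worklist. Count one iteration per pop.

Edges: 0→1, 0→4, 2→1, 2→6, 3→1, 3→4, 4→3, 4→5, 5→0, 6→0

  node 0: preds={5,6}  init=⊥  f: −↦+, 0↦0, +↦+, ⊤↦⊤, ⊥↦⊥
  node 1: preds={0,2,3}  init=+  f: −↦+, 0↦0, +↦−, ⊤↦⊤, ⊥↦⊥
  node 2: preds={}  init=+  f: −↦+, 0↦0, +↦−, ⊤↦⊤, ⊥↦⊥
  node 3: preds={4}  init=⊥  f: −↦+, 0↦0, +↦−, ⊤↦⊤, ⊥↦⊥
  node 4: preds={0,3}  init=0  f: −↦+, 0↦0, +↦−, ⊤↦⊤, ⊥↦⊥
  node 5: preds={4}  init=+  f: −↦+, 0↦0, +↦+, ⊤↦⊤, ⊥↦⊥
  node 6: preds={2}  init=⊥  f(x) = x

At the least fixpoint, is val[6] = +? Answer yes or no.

Worklist (12 pops):
  #1 pop 0: in=+ → + (was ⊥); enqueue []
  #2 pop 1: in=+ → ⊤ (was +); enqueue []
  #3 pop 2: in=⊥ → + (no change)
  #4 pop 3: in=0 → 0 (was ⊥); enqueue [1]
  #5 pop 4: in=⊤ → ⊤ (was 0); enqueue [3]
  #6 pop 5: in=⊤ → ⊤ (was +); enqueue [0]
  #7 pop 6: in=+ → + (was ⊥); enqueue []
  #8 pop 1: in=⊤ → ⊤ (no change)
  #9 pop 3: in=⊤ → ⊤ (was 0); enqueue [1,4]
  #10 pop 0: in=⊤ → ⊤ (was +); enqueue []
  #11 pop 1: in=⊤ → ⊤ (no change)
  #12 pop 4: in=⊤ → ⊤ (no change)

Fixpoint:
  val[0] = ⊤
  val[1] = ⊤
  val[2] = +
  val[3] = ⊤
  val[4] = ⊤
  val[5] = ⊤
  val[6] = +

yes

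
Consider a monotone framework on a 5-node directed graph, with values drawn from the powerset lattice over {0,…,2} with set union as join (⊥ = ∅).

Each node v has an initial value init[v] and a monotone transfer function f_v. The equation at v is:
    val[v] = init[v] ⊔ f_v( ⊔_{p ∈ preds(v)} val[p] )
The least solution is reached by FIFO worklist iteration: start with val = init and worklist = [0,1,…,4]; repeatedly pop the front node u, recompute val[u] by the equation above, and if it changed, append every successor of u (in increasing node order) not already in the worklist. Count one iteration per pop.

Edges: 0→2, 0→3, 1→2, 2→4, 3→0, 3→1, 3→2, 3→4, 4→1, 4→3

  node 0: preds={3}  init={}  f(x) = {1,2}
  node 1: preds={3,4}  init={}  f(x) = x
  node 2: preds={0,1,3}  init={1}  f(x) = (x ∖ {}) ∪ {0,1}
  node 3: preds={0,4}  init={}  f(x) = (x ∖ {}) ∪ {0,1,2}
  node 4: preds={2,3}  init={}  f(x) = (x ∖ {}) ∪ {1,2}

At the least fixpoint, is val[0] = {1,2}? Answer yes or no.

yes

Trace (9 dequeues):
  [1] u=0 | in {} | out {1,2} | prev {} | push {}
  [2] u=1 | in {} | out {} | ==
  [3] u=2 | in {1,2} | out {0,1,2} | prev {1} | push {}
  [4] u=3 | in {1,2} | out {0,1,2} | prev {} | push {0,1,2}
  [5] u=4 | in {0,1,2} | out {0,1,2} | prev {} | push {3}
  [6] u=0 | in {0,1,2} | out {1,2} | ==
  [7] u=1 | in {0,1,2} | out {0,1,2} | prev {} | push {}
  [8] u=2 | in {0,1,2} | out {0,1,2} | ==
  [9] u=3 | in {0,1,2} | out {0,1,2} | ==

Converged values:
  [0] {1,2}
  [1] {0,1,2}
  [2] {0,1,2}
  [3] {0,1,2}
  [4] {0,1,2}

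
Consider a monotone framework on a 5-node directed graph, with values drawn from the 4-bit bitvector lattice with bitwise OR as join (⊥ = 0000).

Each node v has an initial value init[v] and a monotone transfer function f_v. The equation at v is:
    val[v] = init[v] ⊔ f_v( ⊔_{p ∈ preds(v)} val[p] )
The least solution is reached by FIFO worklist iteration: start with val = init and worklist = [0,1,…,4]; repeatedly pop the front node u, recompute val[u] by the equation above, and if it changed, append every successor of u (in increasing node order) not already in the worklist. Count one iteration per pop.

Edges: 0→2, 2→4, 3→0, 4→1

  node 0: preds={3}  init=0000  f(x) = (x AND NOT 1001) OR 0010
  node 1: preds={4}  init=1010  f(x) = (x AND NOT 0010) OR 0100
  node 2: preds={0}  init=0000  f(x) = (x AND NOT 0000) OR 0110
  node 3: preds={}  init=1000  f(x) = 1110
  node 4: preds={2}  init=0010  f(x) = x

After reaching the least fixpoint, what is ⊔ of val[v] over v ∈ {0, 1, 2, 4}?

1110

Worklist (8 pops):
  #1 pop 0: in=1000 → 0010 (was 0000); enqueue []
  #2 pop 1: in=0010 → 1110 (was 1010); enqueue []
  #3 pop 2: in=0010 → 0110 (was 0000); enqueue []
  #4 pop 3: in=0000 → 1110 (was 1000); enqueue [0]
  #5 pop 4: in=0110 → 0110 (was 0010); enqueue [1]
  #6 pop 0: in=1110 → 0110 (was 0010); enqueue [2]
  #7 pop 1: in=0110 → 1110 (no change)
  #8 pop 2: in=0110 → 0110 (no change)

Fixpoint:
  val[0] = 0110
  val[1] = 1110
  val[2] = 0110
  val[3] = 1110
  val[4] = 0110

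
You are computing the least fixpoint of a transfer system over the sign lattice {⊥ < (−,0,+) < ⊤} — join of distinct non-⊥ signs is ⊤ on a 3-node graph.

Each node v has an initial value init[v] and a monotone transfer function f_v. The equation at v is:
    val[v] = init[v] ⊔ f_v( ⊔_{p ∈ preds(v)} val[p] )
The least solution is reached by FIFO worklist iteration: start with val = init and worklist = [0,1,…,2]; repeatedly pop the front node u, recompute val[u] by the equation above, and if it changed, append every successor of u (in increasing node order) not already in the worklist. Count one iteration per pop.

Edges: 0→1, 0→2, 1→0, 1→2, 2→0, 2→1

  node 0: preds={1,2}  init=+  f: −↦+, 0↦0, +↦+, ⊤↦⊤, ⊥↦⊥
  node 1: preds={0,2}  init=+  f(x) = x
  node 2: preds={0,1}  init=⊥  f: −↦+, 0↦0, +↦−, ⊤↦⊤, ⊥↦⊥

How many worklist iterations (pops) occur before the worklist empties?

8

Worklist (8 pops):
  #1 pop 0: in=+ → + (no change)
  #2 pop 1: in=+ → + (no change)
  #3 pop 2: in=+ → − (was ⊥); enqueue [0,1]
  #4 pop 0: in=⊤ → ⊤ (was +); enqueue [2]
  #5 pop 1: in=⊤ → ⊤ (was +); enqueue [0]
  #6 pop 2: in=⊤ → ⊤ (was −); enqueue [1]
  #7 pop 0: in=⊤ → ⊤ (no change)
  #8 pop 1: in=⊤ → ⊤ (no change)

Fixpoint:
  val[0] = ⊤
  val[1] = ⊤
  val[2] = ⊤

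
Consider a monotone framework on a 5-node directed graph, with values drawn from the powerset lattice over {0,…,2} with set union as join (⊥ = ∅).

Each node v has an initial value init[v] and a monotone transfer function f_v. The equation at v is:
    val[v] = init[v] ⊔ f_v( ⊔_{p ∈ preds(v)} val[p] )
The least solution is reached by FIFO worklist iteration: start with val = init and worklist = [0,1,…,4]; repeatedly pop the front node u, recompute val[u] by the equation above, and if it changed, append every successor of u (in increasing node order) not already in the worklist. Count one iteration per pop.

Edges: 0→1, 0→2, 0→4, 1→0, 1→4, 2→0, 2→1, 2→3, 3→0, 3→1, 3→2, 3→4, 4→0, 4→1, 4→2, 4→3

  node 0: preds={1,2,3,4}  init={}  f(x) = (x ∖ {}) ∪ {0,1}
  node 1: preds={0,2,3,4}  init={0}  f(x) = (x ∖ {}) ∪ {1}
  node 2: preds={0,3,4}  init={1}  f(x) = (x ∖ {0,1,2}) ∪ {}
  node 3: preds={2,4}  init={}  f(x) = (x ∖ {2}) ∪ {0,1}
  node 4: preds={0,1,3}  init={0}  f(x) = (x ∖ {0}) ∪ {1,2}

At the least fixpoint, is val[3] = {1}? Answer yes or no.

no

Iteration log — 11 steps:
  step 1. node 0  ⊔preds={0,1}  new={0,1}  old={}  +wl: 
  step 2. node 1  ⊔preds={0,1}  new={0,1}  old={0}  +wl: 0
  step 3. node 2  ⊔preds={0,1}  new={1}  stable
  step 4. node 3  ⊔preds={0,1}  new={0,1}  old={}  +wl: 1,2
  step 5. node 4  ⊔preds={0,1}  new={0,1,2}  old={0}  +wl: 3
  step 6. node 0  ⊔preds={0,1,2}  new={0,1,2}  old={0,1}  +wl: 4
  step 7. node 1  ⊔preds={0,1,2}  new={0,1,2}  old={0,1}  +wl: 0
  step 8. node 2  ⊔preds={0,1,2}  new={1}  stable
  step 9. node 3  ⊔preds={0,1,2}  new={0,1}  stable
  step 10. node 4  ⊔preds={0,1,2}  new={0,1,2}  stable
  step 11. node 0  ⊔preds={0,1,2}  new={0,1,2}  stable

Least fixpoint reached:
  node 0: {0,1,2}
  node 1: {0,1,2}
  node 2: {1}
  node 3: {0,1}
  node 4: {0,1,2}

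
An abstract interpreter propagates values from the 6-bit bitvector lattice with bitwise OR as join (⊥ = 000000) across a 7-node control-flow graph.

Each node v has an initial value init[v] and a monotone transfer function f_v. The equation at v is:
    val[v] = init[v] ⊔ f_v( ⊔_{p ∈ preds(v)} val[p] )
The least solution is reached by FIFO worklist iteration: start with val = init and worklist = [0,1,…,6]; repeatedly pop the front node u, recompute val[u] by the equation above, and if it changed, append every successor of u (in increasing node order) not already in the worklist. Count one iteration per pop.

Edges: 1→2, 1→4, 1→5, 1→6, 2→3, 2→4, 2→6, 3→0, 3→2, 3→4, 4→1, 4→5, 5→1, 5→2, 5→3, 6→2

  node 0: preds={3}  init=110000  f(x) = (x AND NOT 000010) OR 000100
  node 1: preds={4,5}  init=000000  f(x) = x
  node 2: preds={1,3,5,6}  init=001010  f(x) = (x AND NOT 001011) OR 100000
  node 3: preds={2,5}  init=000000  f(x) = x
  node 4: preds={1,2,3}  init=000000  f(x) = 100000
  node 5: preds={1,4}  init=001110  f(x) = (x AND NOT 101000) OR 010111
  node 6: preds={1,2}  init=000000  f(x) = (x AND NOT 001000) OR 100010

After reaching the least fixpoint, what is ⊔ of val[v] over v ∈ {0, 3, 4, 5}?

Trace (16 dequeues):
  [1] u=0 | in 000000 | out 110100 | prev 110000 | push {}
  [2] u=1 | in 001110 | out 001110 | prev 000000 | push {}
  [3] u=2 | in 001110 | out 101110 | prev 001010 | push {}
  [4] u=3 | in 101110 | out 101110 | prev 000000 | push {0,2}
  [5] u=4 | in 101110 | out 100000 | prev 000000 | push {1}
  [6] u=5 | in 101110 | out 011111 | prev 001110 | push {3}
  [7] u=6 | in 101110 | out 100110 | prev 000000 | push {}
  [8] u=0 | in 101110 | out 111100 | prev 110100 | push {}
  [9] u=2 | in 111111 | out 111110 | prev 101110 | push {4,6}
  [10] u=1 | in 111111 | out 111111 | prev 001110 | push {2,5}
  [11] u=3 | in 111111 | out 111111 | prev 101110 | push {0}
  [12] u=4 | in 111111 | out 100000 | ==
  [13] u=6 | in 111111 | out 110111 | prev 100110 | push {}
  [14] u=2 | in 111111 | out 111110 | ==
  [15] u=5 | in 111111 | out 011111 | ==
  [16] u=0 | in 111111 | out 111101 | prev 111100 | push {}

Converged values:
  [0] 111101
  [1] 111111
  [2] 111110
  [3] 111111
  [4] 100000
  [5] 011111
  [6] 110111

111111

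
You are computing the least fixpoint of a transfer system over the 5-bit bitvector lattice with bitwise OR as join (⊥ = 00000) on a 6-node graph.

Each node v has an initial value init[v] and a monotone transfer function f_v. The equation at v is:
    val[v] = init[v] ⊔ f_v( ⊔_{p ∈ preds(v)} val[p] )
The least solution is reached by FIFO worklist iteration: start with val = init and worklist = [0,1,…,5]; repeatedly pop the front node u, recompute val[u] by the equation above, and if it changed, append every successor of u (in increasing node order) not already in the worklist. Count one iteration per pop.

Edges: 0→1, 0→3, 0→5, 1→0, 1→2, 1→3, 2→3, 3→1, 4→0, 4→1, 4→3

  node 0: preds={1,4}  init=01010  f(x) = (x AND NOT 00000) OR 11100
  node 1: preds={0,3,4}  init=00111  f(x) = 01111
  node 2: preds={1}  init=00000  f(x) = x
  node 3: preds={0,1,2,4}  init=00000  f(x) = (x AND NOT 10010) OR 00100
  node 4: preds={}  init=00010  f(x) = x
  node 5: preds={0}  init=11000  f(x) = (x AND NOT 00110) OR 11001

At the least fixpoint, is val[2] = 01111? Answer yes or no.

Worklist (8 pops):
  #1 pop 0: in=00111 → 11111 (was 01010); enqueue []
  #2 pop 1: in=11111 → 01111 (was 00111); enqueue [0]
  #3 pop 2: in=01111 → 01111 (was 00000); enqueue []
  #4 pop 3: in=11111 → 01101 (was 00000); enqueue [1]
  #5 pop 4: in=00000 → 00010 (no change)
  #6 pop 5: in=11111 → 11001 (was 11000); enqueue []
  #7 pop 0: in=01111 → 11111 (no change)
  #8 pop 1: in=11111 → 01111 (no change)

Fixpoint:
  val[0] = 11111
  val[1] = 01111
  val[2] = 01111
  val[3] = 01101
  val[4] = 00010
  val[5] = 11001

yes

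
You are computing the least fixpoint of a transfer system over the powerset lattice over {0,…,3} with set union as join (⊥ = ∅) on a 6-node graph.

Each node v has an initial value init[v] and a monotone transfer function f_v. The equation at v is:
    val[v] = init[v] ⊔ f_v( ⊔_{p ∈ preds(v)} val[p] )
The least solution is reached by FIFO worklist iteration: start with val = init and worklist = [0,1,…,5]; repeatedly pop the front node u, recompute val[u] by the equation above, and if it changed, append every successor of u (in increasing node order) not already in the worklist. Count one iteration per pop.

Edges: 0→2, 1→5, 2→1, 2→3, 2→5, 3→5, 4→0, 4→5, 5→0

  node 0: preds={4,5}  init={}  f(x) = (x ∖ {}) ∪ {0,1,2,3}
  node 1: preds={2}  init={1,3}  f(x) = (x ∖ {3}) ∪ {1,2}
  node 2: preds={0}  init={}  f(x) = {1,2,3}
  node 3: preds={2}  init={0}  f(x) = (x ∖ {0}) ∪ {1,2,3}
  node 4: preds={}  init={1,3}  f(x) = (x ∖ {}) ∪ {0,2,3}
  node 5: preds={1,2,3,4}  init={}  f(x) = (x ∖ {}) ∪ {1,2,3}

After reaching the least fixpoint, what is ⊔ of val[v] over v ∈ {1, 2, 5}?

{0,1,2,3}

Iteration log — 8 steps:
  step 1. node 0  ⊔preds={1,3}  new={0,1,2,3}  old={}  +wl: 
  step 2. node 1  ⊔preds={}  new={1,2,3}  old={1,3}  +wl: 
  step 3. node 2  ⊔preds={0,1,2,3}  new={1,2,3}  old={}  +wl: 1
  step 4. node 3  ⊔preds={1,2,3}  new={0,1,2,3}  old={0}  +wl: 
  step 5. node 4  ⊔preds={}  new={0,1,2,3}  old={1,3}  +wl: 0
  step 6. node 5  ⊔preds={0,1,2,3}  new={0,1,2,3}  old={}  +wl: 
  step 7. node 1  ⊔preds={1,2,3}  new={1,2,3}  stable
  step 8. node 0  ⊔preds={0,1,2,3}  new={0,1,2,3}  stable

Least fixpoint reached:
  node 0: {0,1,2,3}
  node 1: {1,2,3}
  node 2: {1,2,3}
  node 3: {0,1,2,3}
  node 4: {0,1,2,3}
  node 5: {0,1,2,3}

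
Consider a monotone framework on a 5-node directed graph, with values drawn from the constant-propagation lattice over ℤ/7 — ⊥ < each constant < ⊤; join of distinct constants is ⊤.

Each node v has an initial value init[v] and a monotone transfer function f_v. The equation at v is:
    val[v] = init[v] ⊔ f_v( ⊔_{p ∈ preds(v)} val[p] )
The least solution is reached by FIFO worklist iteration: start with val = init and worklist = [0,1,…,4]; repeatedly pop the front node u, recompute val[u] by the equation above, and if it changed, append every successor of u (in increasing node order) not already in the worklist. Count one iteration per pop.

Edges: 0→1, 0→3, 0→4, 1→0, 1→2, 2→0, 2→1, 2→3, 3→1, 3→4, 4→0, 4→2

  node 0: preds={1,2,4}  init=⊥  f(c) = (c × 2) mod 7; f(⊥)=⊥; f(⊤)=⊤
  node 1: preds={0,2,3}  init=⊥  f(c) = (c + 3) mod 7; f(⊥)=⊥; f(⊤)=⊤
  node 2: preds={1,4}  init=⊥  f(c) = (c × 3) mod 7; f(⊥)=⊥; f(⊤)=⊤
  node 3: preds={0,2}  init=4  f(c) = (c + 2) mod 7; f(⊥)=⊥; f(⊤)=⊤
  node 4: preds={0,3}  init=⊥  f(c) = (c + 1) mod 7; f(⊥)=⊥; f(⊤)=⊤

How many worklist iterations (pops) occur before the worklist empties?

12

Trace (12 dequeues):
  [1] u=0 | in ⊥ | out ⊥ | ==
  [2] u=1 | in 4 | out 0 | prev ⊥ | push {0}
  [3] u=2 | in 0 | out 0 | prev ⊥ | push {1}
  [4] u=3 | in 0 | out ⊤ | prev 4 | push {}
  [5] u=4 | in ⊤ | out ⊤ | prev ⊥ | push {2}
  [6] u=0 | in ⊤ | out ⊤ | prev ⊥ | push {3,4}
  [7] u=1 | in ⊤ | out ⊤ | prev 0 | push {0}
  [8] u=2 | in ⊤ | out ⊤ | prev 0 | push {1}
  [9] u=3 | in ⊤ | out ⊤ | ==
  [10] u=4 | in ⊤ | out ⊤ | ==
  [11] u=0 | in ⊤ | out ⊤ | ==
  [12] u=1 | in ⊤ | out ⊤ | ==

Converged values:
  [0] ⊤
  [1] ⊤
  [2] ⊤
  [3] ⊤
  [4] ⊤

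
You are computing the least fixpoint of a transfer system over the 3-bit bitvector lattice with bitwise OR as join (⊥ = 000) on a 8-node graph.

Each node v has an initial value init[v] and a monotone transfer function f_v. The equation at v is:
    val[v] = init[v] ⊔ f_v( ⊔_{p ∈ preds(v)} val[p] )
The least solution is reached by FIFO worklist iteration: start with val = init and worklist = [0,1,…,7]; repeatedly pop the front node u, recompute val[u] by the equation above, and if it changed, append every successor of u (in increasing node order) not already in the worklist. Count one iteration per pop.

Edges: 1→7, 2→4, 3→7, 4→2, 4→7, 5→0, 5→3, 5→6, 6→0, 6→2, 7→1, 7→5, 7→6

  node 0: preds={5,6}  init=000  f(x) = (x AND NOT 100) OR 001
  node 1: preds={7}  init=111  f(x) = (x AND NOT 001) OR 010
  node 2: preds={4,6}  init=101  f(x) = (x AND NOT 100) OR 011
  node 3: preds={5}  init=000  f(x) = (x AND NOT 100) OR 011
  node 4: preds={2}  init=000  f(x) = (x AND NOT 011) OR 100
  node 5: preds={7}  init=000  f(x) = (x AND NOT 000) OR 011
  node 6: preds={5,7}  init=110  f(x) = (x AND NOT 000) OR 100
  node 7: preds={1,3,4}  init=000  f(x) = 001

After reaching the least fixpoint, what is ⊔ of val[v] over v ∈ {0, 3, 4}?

111

Trace (14 dequeues):
  [1] u=0 | in 110 | out 011 | prev 000 | push {}
  [2] u=1 | in 000 | out 111 | ==
  [3] u=2 | in 110 | out 111 | prev 101 | push {}
  [4] u=3 | in 000 | out 011 | prev 000 | push {}
  [5] u=4 | in 111 | out 100 | prev 000 | push {2}
  [6] u=5 | in 000 | out 011 | prev 000 | push {0,3}
  [7] u=6 | in 011 | out 111 | prev 110 | push {}
  [8] u=7 | in 111 | out 001 | prev 000 | push {1,5,6}
  [9] u=2 | in 111 | out 111 | ==
  [10] u=0 | in 111 | out 011 | ==
  [11] u=3 | in 011 | out 011 | ==
  [12] u=1 | in 001 | out 111 | ==
  [13] u=5 | in 001 | out 011 | ==
  [14] u=6 | in 011 | out 111 | ==

Converged values:
  [0] 011
  [1] 111
  [2] 111
  [3] 011
  [4] 100
  [5] 011
  [6] 111
  [7] 001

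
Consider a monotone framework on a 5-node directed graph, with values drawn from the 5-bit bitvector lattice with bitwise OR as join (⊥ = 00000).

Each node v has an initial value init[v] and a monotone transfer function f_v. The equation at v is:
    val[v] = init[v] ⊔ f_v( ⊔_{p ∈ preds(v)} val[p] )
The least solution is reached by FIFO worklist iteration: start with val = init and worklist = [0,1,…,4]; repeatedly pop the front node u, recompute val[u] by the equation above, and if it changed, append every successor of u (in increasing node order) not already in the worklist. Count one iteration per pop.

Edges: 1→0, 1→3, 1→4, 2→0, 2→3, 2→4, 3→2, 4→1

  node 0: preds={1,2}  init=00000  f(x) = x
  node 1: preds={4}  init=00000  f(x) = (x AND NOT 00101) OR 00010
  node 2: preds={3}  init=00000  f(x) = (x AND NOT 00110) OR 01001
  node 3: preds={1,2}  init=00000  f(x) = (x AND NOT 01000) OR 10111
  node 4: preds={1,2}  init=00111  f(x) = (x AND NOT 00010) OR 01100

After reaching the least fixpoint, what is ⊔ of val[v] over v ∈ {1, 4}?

Worklist (15 pops):
  #1 pop 0: in=00000 → 00000 (no change)
  #2 pop 1: in=00111 → 00010 (was 00000); enqueue [0]
  #3 pop 2: in=00000 → 01001 (was 00000); enqueue []
  #4 pop 3: in=01011 → 10111 (was 00000); enqueue [2]
  #5 pop 4: in=01011 → 01111 (was 00111); enqueue [1]
  #6 pop 0: in=01011 → 01011 (was 00000); enqueue []
  #7 pop 2: in=10111 → 11001 (was 01001); enqueue [0,3,4]
  #8 pop 1: in=01111 → 01010 (was 00010); enqueue []
  #9 pop 0: in=11011 → 11011 (was 01011); enqueue []
  #10 pop 3: in=11011 → 10111 (no change)
  #11 pop 4: in=11011 → 11111 (was 01111); enqueue [1]
  #12 pop 1: in=11111 → 11010 (was 01010); enqueue [0,3,4]
  #13 pop 0: in=11011 → 11011 (no change)
  #14 pop 3: in=11011 → 10111 (no change)
  #15 pop 4: in=11011 → 11111 (no change)

Fixpoint:
  val[0] = 11011
  val[1] = 11010
  val[2] = 11001
  val[3] = 10111
  val[4] = 11111

11111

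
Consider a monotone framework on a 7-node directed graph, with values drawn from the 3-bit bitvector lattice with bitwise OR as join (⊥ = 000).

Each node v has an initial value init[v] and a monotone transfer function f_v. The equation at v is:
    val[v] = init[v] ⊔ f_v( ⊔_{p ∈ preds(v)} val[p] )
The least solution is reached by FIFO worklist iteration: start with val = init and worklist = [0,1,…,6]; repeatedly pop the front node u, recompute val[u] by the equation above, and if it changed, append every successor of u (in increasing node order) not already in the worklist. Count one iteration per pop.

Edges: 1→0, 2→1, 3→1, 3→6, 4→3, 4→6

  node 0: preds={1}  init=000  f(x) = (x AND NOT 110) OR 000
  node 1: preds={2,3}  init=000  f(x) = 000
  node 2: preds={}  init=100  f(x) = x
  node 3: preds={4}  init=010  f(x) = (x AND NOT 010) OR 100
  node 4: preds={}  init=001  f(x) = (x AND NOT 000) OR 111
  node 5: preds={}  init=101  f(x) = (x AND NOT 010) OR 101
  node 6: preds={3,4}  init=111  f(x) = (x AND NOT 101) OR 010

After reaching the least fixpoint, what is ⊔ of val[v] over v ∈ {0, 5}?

Trace (9 dequeues):
  [1] u=0 | in 000 | out 000 | ==
  [2] u=1 | in 110 | out 000 | ==
  [3] u=2 | in 000 | out 100 | ==
  [4] u=3 | in 001 | out 111 | prev 010 | push {1}
  [5] u=4 | in 000 | out 111 | prev 001 | push {3}
  [6] u=5 | in 000 | out 101 | ==
  [7] u=6 | in 111 | out 111 | ==
  [8] u=1 | in 111 | out 000 | ==
  [9] u=3 | in 111 | out 111 | ==

Converged values:
  [0] 000
  [1] 000
  [2] 100
  [3] 111
  [4] 111
  [5] 101
  [6] 111

101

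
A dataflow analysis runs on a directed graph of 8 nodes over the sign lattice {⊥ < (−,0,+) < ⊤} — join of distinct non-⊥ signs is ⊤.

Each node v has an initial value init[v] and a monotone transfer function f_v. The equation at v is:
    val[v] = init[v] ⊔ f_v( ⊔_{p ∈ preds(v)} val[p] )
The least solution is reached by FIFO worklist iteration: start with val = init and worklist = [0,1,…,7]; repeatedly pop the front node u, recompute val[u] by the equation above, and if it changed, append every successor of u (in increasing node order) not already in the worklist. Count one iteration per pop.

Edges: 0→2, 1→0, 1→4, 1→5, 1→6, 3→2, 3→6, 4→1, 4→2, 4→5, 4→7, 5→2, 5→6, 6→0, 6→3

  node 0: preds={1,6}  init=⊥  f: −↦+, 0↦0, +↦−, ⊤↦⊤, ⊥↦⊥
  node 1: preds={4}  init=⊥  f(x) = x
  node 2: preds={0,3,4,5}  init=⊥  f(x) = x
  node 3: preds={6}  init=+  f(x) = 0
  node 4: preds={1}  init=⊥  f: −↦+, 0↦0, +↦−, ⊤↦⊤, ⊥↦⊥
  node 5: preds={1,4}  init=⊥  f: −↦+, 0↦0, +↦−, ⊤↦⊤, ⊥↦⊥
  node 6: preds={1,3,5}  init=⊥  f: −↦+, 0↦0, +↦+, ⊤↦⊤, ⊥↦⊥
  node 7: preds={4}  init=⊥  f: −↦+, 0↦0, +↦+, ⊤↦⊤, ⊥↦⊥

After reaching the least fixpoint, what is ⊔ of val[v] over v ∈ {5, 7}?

Iteration log — 12 steps:
  step 1. node 0  ⊔preds=⊥  new=⊥  stable
  step 2. node 1  ⊔preds=⊥  new=⊥  stable
  step 3. node 2  ⊔preds=+  new=+  old=⊥  +wl: 
  step 4. node 3  ⊔preds=⊥  new=⊤  old=+  +wl: 2
  step 5. node 4  ⊔preds=⊥  new=⊥  stable
  step 6. node 5  ⊔preds=⊥  new=⊥  stable
  step 7. node 6  ⊔preds=⊤  new=⊤  old=⊥  +wl: 0,3
  step 8. node 7  ⊔preds=⊥  new=⊥  stable
  step 9. node 2  ⊔preds=⊤  new=⊤  old=+  +wl: 
  step 10. node 0  ⊔preds=⊤  new=⊤  old=⊥  +wl: 2
  step 11. node 3  ⊔preds=⊤  new=⊤  stable
  step 12. node 2  ⊔preds=⊤  new=⊤  stable

Least fixpoint reached:
  node 0: ⊤
  node 1: ⊥
  node 2: ⊤
  node 3: ⊤
  node 4: ⊥
  node 5: ⊥
  node 6: ⊤
  node 7: ⊥

⊥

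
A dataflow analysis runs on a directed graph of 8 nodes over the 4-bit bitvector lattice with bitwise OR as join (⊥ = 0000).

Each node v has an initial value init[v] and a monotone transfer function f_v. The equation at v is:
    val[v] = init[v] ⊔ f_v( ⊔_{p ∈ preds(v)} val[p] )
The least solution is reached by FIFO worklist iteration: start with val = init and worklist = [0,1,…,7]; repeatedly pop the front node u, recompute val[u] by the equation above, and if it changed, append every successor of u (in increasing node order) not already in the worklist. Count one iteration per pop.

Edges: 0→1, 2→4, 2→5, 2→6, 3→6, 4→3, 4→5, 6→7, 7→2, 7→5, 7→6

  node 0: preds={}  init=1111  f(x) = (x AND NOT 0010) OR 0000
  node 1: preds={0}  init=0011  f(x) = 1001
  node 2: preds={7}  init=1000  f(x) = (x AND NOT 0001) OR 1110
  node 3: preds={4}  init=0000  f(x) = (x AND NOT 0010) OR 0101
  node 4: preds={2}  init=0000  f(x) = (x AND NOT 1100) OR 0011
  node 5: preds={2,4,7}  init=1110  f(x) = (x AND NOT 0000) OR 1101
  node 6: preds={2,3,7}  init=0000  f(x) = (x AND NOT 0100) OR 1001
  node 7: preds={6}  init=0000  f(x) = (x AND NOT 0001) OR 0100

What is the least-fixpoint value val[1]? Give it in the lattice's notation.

1011

Worklist (12 pops):
  #1 pop 0: in=0000 → 1111 (no change)
  #2 pop 1: in=1111 → 1011 (was 0011); enqueue []
  #3 pop 2: in=0000 → 1110 (was 1000); enqueue []
  #4 pop 3: in=0000 → 0101 (was 0000); enqueue []
  #5 pop 4: in=1110 → 0011 (was 0000); enqueue [3]
  #6 pop 5: in=1111 → 1111 (was 1110); enqueue []
  #7 pop 6: in=1111 → 1011 (was 0000); enqueue []
  #8 pop 7: in=1011 → 1110 (was 0000); enqueue [2,5,6]
  #9 pop 3: in=0011 → 0101 (no change)
  #10 pop 2: in=1110 → 1110 (no change)
  #11 pop 5: in=1111 → 1111 (no change)
  #12 pop 6: in=1111 → 1011 (no change)

Fixpoint:
  val[0] = 1111
  val[1] = 1011
  val[2] = 1110
  val[3] = 0101
  val[4] = 0011
  val[5] = 1111
  val[6] = 1011
  val[7] = 1110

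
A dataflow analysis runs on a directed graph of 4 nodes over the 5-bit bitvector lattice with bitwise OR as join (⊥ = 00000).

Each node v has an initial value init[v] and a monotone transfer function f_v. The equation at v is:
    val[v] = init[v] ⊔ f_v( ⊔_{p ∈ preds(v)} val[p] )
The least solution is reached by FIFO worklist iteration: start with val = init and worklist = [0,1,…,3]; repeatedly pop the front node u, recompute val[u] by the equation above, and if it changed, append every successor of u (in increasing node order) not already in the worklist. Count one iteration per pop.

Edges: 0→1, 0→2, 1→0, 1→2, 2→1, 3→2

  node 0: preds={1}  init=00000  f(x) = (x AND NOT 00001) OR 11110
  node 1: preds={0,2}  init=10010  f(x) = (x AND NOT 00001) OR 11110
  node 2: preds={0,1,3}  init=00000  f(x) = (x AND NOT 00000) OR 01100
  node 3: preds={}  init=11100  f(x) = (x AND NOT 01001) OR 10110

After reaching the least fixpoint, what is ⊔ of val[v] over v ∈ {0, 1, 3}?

Trace (7 dequeues):
  [1] u=0 | in 10010 | out 11110 | prev 00000 | push {}
  [2] u=1 | in 11110 | out 11110 | prev 10010 | push {0}
  [3] u=2 | in 11110 | out 11110 | prev 00000 | push {1}
  [4] u=3 | in 00000 | out 11110 | prev 11100 | push {2}
  [5] u=0 | in 11110 | out 11110 | ==
  [6] u=1 | in 11110 | out 11110 | ==
  [7] u=2 | in 11110 | out 11110 | ==

Converged values:
  [0] 11110
  [1] 11110
  [2] 11110
  [3] 11110

11110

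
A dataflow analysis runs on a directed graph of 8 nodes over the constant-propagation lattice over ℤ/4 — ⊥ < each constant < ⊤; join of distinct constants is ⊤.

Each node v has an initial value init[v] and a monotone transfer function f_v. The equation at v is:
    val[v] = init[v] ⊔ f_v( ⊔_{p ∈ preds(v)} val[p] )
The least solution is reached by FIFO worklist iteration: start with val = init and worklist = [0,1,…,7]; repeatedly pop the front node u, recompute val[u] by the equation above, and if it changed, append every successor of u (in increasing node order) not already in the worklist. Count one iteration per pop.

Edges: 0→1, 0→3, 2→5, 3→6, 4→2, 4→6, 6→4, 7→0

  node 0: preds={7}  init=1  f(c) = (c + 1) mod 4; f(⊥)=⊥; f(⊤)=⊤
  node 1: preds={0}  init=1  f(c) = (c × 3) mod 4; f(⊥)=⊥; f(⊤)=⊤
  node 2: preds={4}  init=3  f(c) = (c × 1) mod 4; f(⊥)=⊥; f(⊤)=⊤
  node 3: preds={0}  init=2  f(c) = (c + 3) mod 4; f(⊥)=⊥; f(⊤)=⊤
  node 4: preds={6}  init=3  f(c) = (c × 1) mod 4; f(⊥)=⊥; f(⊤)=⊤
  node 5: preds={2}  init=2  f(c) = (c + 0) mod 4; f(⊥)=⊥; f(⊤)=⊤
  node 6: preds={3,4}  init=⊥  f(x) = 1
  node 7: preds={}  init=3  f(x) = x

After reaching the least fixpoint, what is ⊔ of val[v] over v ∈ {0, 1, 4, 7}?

⊤

Worklist (12 pops):
  #1 pop 0: in=3 → ⊤ (was 1); enqueue []
  #2 pop 1: in=⊤ → ⊤ (was 1); enqueue []
  #3 pop 2: in=3 → 3 (no change)
  #4 pop 3: in=⊤ → ⊤ (was 2); enqueue []
  #5 pop 4: in=⊥ → 3 (no change)
  #6 pop 5: in=3 → ⊤ (was 2); enqueue []
  #7 pop 6: in=⊤ → 1 (was ⊥); enqueue [4]
  #8 pop 7: in=⊥ → 3 (no change)
  #9 pop 4: in=1 → ⊤ (was 3); enqueue [2,6]
  #10 pop 2: in=⊤ → ⊤ (was 3); enqueue [5]
  #11 pop 6: in=⊤ → 1 (no change)
  #12 pop 5: in=⊤ → ⊤ (no change)

Fixpoint:
  val[0] = ⊤
  val[1] = ⊤
  val[2] = ⊤
  val[3] = ⊤
  val[4] = ⊤
  val[5] = ⊤
  val[6] = 1
  val[7] = 3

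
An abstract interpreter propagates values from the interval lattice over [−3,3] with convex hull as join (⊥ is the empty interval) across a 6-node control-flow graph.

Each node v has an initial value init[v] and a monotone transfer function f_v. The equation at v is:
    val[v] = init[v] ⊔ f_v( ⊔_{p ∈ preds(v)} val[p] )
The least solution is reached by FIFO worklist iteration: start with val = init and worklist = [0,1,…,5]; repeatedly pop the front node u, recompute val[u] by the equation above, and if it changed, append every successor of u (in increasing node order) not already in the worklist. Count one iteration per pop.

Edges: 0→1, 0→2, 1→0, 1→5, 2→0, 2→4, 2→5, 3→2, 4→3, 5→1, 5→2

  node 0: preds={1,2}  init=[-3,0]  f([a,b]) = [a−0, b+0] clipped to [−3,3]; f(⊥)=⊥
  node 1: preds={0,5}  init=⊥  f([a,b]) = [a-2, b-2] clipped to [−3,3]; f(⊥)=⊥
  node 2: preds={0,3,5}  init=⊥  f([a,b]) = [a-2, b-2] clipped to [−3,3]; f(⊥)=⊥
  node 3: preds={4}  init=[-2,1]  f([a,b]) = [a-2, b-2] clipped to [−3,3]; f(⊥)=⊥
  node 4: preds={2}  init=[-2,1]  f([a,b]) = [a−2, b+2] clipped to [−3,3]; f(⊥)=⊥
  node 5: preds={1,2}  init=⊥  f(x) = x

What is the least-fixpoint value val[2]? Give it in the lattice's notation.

[-3,-1]

Worklist (10 pops):
  #1 pop 0: in=⊥ → [-3,0] (no change)
  #2 pop 1: in=[-3,0] → [-3,-2] (was ⊥); enqueue [0]
  #3 pop 2: in=[-3,1] → [-3,-1] (was ⊥); enqueue []
  #4 pop 3: in=[-2,1] → [-3,1] (was [-2,1]); enqueue [2]
  #5 pop 4: in=[-3,-1] → [-3,1] (was [-2,1]); enqueue [3]
  #6 pop 5: in=[-3,-1] → [-3,-1] (was ⊥); enqueue [1]
  #7 pop 0: in=[-3,-1] → [-3,0] (no change)
  #8 pop 2: in=[-3,1] → [-3,-1] (no change)
  #9 pop 3: in=[-3,1] → [-3,1] (no change)
  #10 pop 1: in=[-3,0] → [-3,-2] (no change)

Fixpoint:
  val[0] = [-3,0]
  val[1] = [-3,-2]
  val[2] = [-3,-1]
  val[3] = [-3,1]
  val[4] = [-3,1]
  val[5] = [-3,-1]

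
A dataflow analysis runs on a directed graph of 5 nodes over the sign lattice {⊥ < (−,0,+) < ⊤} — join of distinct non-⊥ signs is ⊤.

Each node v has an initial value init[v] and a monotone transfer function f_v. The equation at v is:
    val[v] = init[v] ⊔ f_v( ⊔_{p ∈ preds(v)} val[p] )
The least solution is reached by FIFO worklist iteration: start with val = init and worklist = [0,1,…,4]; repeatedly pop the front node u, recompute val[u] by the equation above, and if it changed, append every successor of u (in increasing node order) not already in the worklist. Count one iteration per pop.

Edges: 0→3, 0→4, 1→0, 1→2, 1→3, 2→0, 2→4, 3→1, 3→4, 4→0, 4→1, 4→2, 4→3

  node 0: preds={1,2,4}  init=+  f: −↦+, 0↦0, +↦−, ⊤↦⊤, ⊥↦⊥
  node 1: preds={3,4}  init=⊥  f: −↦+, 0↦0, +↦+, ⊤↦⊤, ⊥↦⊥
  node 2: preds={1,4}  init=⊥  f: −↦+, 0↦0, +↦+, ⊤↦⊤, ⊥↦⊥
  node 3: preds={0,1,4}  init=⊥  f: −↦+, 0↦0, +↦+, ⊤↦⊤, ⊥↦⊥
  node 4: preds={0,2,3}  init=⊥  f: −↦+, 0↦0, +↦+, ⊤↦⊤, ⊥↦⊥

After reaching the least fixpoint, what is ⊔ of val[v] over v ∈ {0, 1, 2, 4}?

Worklist (16 pops):
  #1 pop 0: in=⊥ → + (no change)
  #2 pop 1: in=⊥ → ⊥ (no change)
  #3 pop 2: in=⊥ → ⊥ (no change)
  #4 pop 3: in=+ → + (was ⊥); enqueue [1]
  #5 pop 4: in=+ → + (was ⊥); enqueue [0,2,3]
  #6 pop 1: in=+ → + (was ⊥); enqueue []
  #7 pop 0: in=+ → ⊤ (was +); enqueue [4]
  #8 pop 2: in=+ → + (was ⊥); enqueue [0]
  #9 pop 3: in=⊤ → ⊤ (was +); enqueue [1]
  #10 pop 4: in=⊤ → ⊤ (was +); enqueue [2,3]
  #11 pop 0: in=⊤ → ⊤ (no change)
  #12 pop 1: in=⊤ → ⊤ (was +); enqueue [0]
  #13 pop 2: in=⊤ → ⊤ (was +); enqueue [4]
  #14 pop 3: in=⊤ → ⊤ (no change)
  #15 pop 0: in=⊤ → ⊤ (no change)
  #16 pop 4: in=⊤ → ⊤ (no change)

Fixpoint:
  val[0] = ⊤
  val[1] = ⊤
  val[2] = ⊤
  val[3] = ⊤
  val[4] = ⊤

⊤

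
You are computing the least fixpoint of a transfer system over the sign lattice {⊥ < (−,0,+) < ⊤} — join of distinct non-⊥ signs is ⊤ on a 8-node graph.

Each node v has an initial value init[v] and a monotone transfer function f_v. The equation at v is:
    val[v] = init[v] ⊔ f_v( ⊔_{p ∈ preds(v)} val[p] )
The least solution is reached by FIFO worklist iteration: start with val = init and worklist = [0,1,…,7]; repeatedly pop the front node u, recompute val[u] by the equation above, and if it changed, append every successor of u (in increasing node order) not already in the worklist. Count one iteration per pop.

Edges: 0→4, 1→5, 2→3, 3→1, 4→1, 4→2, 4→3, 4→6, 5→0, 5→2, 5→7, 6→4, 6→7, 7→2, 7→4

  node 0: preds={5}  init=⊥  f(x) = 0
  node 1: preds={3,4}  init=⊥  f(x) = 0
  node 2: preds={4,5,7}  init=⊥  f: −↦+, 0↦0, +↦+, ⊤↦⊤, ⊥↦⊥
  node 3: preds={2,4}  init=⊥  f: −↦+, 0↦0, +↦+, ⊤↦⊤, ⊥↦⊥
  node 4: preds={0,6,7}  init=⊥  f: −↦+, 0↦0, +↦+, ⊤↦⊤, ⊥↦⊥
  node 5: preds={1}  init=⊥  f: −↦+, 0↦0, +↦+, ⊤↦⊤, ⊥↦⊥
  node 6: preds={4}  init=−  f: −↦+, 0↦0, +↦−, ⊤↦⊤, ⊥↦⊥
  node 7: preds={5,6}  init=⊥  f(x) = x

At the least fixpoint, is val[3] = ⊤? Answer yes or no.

yes

Iteration log — 14 steps:
  step 1. node 0  ⊔preds=⊥  new=0  old=⊥  +wl: 
  step 2. node 1  ⊔preds=⊥  new=0  old=⊥  +wl: 
  step 3. node 2  ⊔preds=⊥  new=⊥  stable
  step 4. node 3  ⊔preds=⊥  new=⊥  stable
  step 5. node 4  ⊔preds=⊤  new=⊤  old=⊥  +wl: 1,2,3
  step 6. node 5  ⊔preds=0  new=0  old=⊥  +wl: 0
  step 7. node 6  ⊔preds=⊤  new=⊤  old=−  +wl: 4
  step 8. node 7  ⊔preds=⊤  new=⊤  old=⊥  +wl: 
  step 9. node 1  ⊔preds=⊤  new=0  stable
  step 10. node 2  ⊔preds=⊤  new=⊤  old=⊥  +wl: 
  step 11. node 3  ⊔preds=⊤  new=⊤  old=⊥  +wl: 1
  step 12. node 0  ⊔preds=0  new=0  stable
  step 13. node 4  ⊔preds=⊤  new=⊤  stable
  step 14. node 1  ⊔preds=⊤  new=0  stable

Least fixpoint reached:
  node 0: 0
  node 1: 0
  node 2: ⊤
  node 3: ⊤
  node 4: ⊤
  node 5: 0
  node 6: ⊤
  node 7: ⊤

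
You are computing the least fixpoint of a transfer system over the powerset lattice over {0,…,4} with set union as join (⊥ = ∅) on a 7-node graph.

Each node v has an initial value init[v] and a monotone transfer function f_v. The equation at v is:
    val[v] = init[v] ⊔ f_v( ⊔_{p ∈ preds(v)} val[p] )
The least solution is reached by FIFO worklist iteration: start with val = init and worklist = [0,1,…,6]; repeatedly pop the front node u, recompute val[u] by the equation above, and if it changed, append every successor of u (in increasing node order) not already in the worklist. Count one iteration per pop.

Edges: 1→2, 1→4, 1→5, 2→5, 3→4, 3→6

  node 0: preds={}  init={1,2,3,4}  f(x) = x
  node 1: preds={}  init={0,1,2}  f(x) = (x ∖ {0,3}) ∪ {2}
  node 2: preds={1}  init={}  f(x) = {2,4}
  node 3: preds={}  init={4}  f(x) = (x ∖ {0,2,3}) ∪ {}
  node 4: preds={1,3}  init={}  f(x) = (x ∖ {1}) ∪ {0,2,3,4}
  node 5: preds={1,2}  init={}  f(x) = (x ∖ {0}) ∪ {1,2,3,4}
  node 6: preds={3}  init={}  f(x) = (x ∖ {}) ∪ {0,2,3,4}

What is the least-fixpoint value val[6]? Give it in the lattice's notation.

Worklist (7 pops):
  #1 pop 0: in={} → {1,2,3,4} (no change)
  #2 pop 1: in={} → {0,1,2} (no change)
  #3 pop 2: in={0,1,2} → {2,4} (was {}); enqueue []
  #4 pop 3: in={} → {4} (no change)
  #5 pop 4: in={0,1,2,4} → {0,2,3,4} (was {}); enqueue []
  #6 pop 5: in={0,1,2,4} → {1,2,3,4} (was {}); enqueue []
  #7 pop 6: in={4} → {0,2,3,4} (was {}); enqueue []

Fixpoint:
  val[0] = {1,2,3,4}
  val[1] = {0,1,2}
  val[2] = {2,4}
  val[3] = {4}
  val[4] = {0,2,3,4}
  val[5] = {1,2,3,4}
  val[6] = {0,2,3,4}

{0,2,3,4}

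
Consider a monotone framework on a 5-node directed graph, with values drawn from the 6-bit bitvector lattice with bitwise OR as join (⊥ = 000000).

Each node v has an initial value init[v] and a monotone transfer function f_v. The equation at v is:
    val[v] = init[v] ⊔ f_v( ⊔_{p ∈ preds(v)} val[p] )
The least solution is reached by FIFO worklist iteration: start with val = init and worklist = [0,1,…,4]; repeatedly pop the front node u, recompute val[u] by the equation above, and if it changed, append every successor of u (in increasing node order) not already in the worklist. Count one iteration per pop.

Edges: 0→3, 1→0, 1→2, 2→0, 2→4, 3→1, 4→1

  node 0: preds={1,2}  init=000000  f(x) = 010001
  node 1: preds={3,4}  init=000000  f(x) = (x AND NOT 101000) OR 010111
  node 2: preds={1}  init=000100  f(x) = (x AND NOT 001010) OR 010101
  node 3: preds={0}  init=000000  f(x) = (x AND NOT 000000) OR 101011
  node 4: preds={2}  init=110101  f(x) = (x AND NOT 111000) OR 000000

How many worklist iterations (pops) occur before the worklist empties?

Trace (7 dequeues):
  [1] u=0 | in 000100 | out 010001 | prev 000000 | push {}
  [2] u=1 | in 110101 | out 010111 | prev 000000 | push {0}
  [3] u=2 | in 010111 | out 010101 | prev 000100 | push {}
  [4] u=3 | in 010001 | out 111011 | prev 000000 | push {1}
  [5] u=4 | in 010101 | out 110101 | ==
  [6] u=0 | in 010111 | out 010001 | ==
  [7] u=1 | in 111111 | out 010111 | ==

Converged values:
  [0] 010001
  [1] 010111
  [2] 010101
  [3] 111011
  [4] 110101

7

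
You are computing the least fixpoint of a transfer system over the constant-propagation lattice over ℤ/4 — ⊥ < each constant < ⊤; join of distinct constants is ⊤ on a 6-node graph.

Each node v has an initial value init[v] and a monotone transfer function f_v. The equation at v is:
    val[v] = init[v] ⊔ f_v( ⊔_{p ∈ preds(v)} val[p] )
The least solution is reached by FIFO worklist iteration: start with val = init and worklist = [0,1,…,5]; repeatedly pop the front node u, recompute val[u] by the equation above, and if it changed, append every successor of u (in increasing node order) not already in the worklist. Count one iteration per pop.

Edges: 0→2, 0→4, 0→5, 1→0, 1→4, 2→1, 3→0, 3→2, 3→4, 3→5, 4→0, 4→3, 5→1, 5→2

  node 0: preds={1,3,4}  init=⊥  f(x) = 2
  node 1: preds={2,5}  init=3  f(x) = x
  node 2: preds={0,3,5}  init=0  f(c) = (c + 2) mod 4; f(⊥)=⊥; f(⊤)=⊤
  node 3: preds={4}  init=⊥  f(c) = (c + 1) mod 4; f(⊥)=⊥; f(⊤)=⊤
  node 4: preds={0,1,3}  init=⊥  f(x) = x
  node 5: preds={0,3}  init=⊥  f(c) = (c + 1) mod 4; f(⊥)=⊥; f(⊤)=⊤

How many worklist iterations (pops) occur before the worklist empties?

Iteration log — 15 steps:
  step 1. node 0  ⊔preds=3  new=2  old=⊥  +wl: 
  step 2. node 1  ⊔preds=0  new=⊤  old=3  +wl: 0
  step 3. node 2  ⊔preds=2  new=0  stable
  step 4. node 3  ⊔preds=⊥  new=⊥  stable
  step 5. node 4  ⊔preds=⊤  new=⊤  old=⊥  +wl: 3
  step 6. node 5  ⊔preds=2  new=3  old=⊥  +wl: 1,2
  step 7. node 0  ⊔preds=⊤  new=2  stable
  step 8. node 3  ⊔preds=⊤  new=⊤  old=⊥  +wl: 0,4,5
  step 9. node 1  ⊔preds=⊤  new=⊤  stable
  step 10. node 2  ⊔preds=⊤  new=⊤  old=0  +wl: 1
  step 11. node 0  ⊔preds=⊤  new=2  stable
  step 12. node 4  ⊔preds=⊤  new=⊤  stable
  step 13. node 5  ⊔preds=⊤  new=⊤  old=3  +wl: 2
  step 14. node 1  ⊔preds=⊤  new=⊤  stable
  step 15. node 2  ⊔preds=⊤  new=⊤  stable

Least fixpoint reached:
  node 0: 2
  node 1: ⊤
  node 2: ⊤
  node 3: ⊤
  node 4: ⊤
  node 5: ⊤

15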